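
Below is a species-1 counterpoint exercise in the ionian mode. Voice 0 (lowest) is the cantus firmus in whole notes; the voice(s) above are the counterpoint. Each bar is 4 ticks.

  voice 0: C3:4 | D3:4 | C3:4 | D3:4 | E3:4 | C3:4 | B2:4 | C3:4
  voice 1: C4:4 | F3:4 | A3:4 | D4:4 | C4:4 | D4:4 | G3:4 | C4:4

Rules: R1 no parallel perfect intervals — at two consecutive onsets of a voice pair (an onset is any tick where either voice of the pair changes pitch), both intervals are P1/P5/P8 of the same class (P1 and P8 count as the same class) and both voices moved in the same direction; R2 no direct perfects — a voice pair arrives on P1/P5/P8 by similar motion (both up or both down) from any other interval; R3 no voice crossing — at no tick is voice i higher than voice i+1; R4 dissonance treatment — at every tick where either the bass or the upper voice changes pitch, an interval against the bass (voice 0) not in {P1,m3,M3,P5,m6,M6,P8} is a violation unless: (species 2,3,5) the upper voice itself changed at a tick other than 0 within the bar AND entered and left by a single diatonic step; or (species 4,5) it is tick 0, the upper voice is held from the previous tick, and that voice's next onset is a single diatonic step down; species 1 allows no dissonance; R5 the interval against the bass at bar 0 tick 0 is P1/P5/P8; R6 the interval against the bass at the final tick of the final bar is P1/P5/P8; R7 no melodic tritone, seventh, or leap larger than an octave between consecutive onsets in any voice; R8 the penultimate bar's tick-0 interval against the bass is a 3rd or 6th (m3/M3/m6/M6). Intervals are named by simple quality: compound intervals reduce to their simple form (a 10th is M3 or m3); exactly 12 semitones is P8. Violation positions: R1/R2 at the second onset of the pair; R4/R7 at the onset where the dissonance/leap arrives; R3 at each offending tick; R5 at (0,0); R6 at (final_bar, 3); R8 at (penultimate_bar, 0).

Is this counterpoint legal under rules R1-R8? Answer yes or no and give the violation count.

No (3 violations)

bar 0: v0=C3 v1=C4 (P8)
bar 1: v0=D3 v1=F3 (m3)
bar 2: v0=C3 v1=A3 (M6)
bar 3: v0=D3 v1=D4 (P8)
bar 4: v0=E3 v1=C4 (m6)
bar 5: v0=C3 v1=D4 (M2)
bar 6: v0=B2 v1=G3 (m6)
bar 7: v0=C3 v1=C4 (P8)
  R2 @ bar3.0: C3/A3 M6 -> D3/D4 P8 similar
  R4 @ bar5.0: C3/D4 M2 untreated
  R2 @ bar7.0: B2/G3 m6 -> C3/C4 P8 similar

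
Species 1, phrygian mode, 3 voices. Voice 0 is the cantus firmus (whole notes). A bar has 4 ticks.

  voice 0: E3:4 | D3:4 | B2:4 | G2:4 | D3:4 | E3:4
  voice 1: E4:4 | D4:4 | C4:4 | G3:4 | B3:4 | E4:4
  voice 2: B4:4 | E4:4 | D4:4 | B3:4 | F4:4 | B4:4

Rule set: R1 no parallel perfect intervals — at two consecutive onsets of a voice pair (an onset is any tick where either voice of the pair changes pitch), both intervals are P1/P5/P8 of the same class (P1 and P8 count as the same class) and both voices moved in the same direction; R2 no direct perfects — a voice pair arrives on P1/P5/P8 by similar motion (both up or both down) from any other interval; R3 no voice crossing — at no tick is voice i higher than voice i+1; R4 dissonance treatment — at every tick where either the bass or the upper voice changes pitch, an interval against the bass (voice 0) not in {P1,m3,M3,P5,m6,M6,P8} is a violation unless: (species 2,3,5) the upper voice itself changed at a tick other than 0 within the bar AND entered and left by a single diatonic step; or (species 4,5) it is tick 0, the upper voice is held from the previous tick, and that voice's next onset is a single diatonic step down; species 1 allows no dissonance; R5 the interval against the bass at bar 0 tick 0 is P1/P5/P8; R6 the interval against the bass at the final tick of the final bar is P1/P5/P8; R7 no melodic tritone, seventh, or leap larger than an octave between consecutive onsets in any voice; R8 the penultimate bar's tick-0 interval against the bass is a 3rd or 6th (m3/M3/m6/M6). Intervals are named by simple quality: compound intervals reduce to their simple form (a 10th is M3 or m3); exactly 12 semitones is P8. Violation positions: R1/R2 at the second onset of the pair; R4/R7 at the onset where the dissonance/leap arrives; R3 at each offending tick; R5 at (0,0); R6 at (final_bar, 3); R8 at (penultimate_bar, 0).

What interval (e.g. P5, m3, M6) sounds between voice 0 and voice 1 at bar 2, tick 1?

m2

voice 0=B2 voice 1=C4 -> m2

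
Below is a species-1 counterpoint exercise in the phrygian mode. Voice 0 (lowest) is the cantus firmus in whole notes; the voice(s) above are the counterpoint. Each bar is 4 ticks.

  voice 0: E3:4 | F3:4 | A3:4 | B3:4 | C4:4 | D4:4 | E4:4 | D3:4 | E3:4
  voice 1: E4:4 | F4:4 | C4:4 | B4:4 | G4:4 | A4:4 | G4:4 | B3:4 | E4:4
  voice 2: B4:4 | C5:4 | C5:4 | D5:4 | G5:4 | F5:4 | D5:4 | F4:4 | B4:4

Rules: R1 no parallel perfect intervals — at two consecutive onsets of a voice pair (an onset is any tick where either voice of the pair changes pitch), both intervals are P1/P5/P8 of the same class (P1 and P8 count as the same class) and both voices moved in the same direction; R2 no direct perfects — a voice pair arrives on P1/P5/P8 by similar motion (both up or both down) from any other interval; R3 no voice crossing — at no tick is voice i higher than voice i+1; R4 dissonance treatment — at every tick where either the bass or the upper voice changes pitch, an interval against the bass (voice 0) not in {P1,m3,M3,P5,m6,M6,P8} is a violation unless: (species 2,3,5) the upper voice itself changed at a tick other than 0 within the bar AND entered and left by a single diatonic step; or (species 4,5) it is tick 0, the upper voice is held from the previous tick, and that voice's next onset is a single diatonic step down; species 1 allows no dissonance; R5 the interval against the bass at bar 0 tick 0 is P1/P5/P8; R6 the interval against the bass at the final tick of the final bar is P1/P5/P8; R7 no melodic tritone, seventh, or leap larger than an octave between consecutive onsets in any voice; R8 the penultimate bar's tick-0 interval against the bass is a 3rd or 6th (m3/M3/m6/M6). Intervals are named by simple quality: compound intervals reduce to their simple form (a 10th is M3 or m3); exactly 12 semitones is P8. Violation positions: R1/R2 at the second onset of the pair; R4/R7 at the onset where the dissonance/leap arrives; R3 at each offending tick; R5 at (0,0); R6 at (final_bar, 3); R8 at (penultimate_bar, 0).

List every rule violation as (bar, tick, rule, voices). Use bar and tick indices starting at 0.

(1, 0, R1, (0, 1))
(1, 0, R1, (0, 2))
(1, 0, R1, (1, 2))
(3, 0, R2, (0, 1))
(3, 0, R7, (1,))
(4, 0, R2, (0, 2))
(5, 0, R1, (0, 1))
(6, 0, R2, (1, 2))
(6, 0, R4, (0, 2))
(7, 0, R7, (0,))
(8, 0, R2, (0, 1))
(8, 0, R2, (0, 2))
(8, 0, R2, (1, 2))
(8, 0, R7, (2,))

bar 0: v0=E3 v1=E4 v2=B4 downbeat P5
bar 1: v0=F3 v1=F4 v2=C5 downbeat P5
bar 2: v0=A3 v1=C4 v2=C5 downbeat m3
bar 3: v0=B3 v1=B4 v2=D5 downbeat m3
bar 4: v0=C4 v1=G4 v2=G5 downbeat P5
bar 5: v0=D4 v1=A4 v2=F5 downbeat m3
bar 6: v0=E4 v1=G4 v2=D5 downbeat m7
bar 7: v0=D3 v1=B3 v2=F4 downbeat m3
bar 8: v0=E3 v1=E4 v2=B4 downbeat P5
  -> R1 @ bar 1 tick 0 v(0, 1): E3/E4 P8 -> F3/F4 P8 similar
  -> R1 @ bar 1 tick 0 v(0, 2): E3/B4 P5 -> F3/C5 P5 similar
  -> R1 @ bar 1 tick 0 v(1, 2): E4/B4 P5 -> F4/C5 P5 similar
  -> R2 @ bar 3 tick 0 v(0, 1): A3/C4 m3 -> B3/B4 P8 similar
  -> R7 @ bar 3 tick 0 v(1,): C4->B4 leap 11st
  -> R2 @ bar 4 tick 0 v(0, 2): B3/D5 m3 -> C4/G5 P5 similar
  -> R1 @ bar 5 tick 0 v(0, 1): C4/G4 P5 -> D4/A4 P5 similar
  -> R2 @ bar 6 tick 0 v(1, 2): A4/F5 m6 -> G4/D5 P5 similar
  -> R4 @ bar 6 tick 0 v(0, 2): E4/D5 m7 untreated
  -> R7 @ bar 7 tick 0 v(0,): E4->D3 leap 14st
  -> R2 @ bar 8 tick 0 v(0, 1): D3/B3 M6 -> E3/E4 P8 similar
  -> R2 @ bar 8 tick 0 v(0, 2): D3/F4 m3 -> E3/B4 P5 similar
  -> R2 @ bar 8 tick 0 v(1, 2): B3/F4 TT -> E4/B4 P5 similar
  -> R7 @ bar 8 tick 0 v(2,): F4->B4 leap 6st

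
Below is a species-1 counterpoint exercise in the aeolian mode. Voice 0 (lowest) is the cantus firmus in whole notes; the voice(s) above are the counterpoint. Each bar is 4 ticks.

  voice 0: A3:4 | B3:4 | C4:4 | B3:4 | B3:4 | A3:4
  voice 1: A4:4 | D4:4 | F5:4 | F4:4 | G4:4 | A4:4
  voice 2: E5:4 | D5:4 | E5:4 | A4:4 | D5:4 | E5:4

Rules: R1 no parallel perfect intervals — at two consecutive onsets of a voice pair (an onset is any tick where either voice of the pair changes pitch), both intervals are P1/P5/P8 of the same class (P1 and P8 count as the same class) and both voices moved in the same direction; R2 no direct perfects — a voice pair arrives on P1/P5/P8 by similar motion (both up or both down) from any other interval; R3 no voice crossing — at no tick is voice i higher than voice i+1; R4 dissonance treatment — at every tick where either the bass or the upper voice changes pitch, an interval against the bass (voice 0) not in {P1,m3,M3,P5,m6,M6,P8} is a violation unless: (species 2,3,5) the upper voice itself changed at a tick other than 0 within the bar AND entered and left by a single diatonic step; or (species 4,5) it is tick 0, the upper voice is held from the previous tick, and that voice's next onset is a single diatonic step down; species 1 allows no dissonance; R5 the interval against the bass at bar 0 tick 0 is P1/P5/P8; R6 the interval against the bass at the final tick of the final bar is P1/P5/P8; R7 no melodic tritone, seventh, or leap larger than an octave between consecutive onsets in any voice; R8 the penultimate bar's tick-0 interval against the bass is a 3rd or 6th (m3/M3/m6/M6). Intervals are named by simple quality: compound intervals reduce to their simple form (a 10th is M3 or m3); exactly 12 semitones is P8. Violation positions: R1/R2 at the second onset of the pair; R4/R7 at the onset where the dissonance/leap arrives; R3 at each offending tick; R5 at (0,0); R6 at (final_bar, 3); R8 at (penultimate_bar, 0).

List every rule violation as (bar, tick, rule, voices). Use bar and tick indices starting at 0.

(1, 0, R2, (1, 2))
(2, 0, R3, (1, 2))
(2, 0, R4, (0, 1))
(2, 0, R7, (1,))
(2, 1, R3, (1, 2))
(2, 2, R3, (1, 2))
(2, 3, R3, (1, 2))
(3, 0, R4, (0, 1))
(3, 0, R4, (0, 2))
(4, 0, R2, (1, 2))
(5, 0, R1, (1, 2))

bar 0: v0=A3 v1=A4 v2=E5 downbeat P5
bar 1: v0=B3 v1=D4 v2=D5 downbeat m3
bar 2: v0=C4 v1=F5 v2=E5 downbeat M3
bar 3: v0=B3 v1=F4 v2=A4 downbeat m7
bar 4: v0=B3 v1=G4 v2=D5 downbeat m3
bar 5: v0=A3 v1=A4 v2=E5 downbeat P5
  -> R2 @ bar 1 tick 0 v(1, 2): A4/E5 P5 -> D4/D5 P8 similar
  -> R3 @ bar 2 tick 0 v(1, 2): F5 above E5
  -> R4 @ bar 2 tick 0 v(0, 1): C4/F5 P4 untreated
  -> R7 @ bar 2 tick 0 v(1,): D4->F5 leap 15st
  -> R3 @ bar 2 tick 1 v(1, 2): F5 above E5
  -> R3 @ bar 2 tick 2 v(1, 2): F5 above E5
  -> R3 @ bar 2 tick 3 v(1, 2): F5 above E5
  -> R4 @ bar 3 tick 0 v(0, 1): B3/F4 TT untreated
  -> R4 @ bar 3 tick 0 v(0, 2): B3/A4 m7 untreated
  -> R2 @ bar 4 tick 0 v(1, 2): F4/A4 M3 -> G4/D5 P5 similar
  -> R1 @ bar 5 tick 0 v(1, 2): G4/D5 P5 -> A4/E5 P5 similar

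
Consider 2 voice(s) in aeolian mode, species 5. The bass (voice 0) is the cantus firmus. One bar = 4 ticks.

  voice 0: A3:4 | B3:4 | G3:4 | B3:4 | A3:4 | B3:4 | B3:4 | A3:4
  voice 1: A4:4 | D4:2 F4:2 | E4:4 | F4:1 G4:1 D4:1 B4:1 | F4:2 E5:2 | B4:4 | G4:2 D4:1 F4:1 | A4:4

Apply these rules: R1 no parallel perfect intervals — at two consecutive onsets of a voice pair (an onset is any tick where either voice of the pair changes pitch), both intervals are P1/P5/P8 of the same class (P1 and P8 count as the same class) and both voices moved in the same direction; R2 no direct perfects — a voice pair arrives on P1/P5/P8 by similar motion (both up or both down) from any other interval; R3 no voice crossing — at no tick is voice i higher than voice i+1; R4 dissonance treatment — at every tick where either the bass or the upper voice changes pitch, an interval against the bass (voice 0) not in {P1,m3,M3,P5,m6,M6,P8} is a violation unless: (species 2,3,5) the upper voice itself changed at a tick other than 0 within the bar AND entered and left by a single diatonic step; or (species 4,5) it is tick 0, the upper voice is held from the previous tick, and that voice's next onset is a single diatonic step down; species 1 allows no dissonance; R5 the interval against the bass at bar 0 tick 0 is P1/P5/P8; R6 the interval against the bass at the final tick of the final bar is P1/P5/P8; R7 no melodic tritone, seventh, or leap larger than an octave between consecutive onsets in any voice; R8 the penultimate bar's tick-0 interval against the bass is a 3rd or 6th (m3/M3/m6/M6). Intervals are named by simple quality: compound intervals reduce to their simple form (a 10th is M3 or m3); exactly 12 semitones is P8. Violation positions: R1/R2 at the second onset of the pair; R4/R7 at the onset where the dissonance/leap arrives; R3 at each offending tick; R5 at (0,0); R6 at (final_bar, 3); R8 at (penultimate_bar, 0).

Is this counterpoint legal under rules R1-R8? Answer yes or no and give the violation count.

bar 0: v0=A3 v1=A4 (P8)
bar 1: v0=B3 v1=D4 (m3)
bar 2: v0=G3 v1=E4 (M6)
bar 3: v0=B3 v1=F4 (TT)
bar 4: v0=A3 v1=F4 (m6)
bar 5: v0=B3 v1=B4 (P8)
bar 6: v0=B3 v1=G4 (m6)
bar 7: v0=A3 v1=A4 (P8)
  R4 @ bar1.2: B3/F4 TT untreated
  R4 @ bar3.0: B3/F4 TT untreated
  R7 @ bar4.0: B4->F4 leap 6st
  R7 @ bar4.2: F4->E5 leap 11st
  R4 @ bar6.3: B3/F4 TT untreated

No (5 violations)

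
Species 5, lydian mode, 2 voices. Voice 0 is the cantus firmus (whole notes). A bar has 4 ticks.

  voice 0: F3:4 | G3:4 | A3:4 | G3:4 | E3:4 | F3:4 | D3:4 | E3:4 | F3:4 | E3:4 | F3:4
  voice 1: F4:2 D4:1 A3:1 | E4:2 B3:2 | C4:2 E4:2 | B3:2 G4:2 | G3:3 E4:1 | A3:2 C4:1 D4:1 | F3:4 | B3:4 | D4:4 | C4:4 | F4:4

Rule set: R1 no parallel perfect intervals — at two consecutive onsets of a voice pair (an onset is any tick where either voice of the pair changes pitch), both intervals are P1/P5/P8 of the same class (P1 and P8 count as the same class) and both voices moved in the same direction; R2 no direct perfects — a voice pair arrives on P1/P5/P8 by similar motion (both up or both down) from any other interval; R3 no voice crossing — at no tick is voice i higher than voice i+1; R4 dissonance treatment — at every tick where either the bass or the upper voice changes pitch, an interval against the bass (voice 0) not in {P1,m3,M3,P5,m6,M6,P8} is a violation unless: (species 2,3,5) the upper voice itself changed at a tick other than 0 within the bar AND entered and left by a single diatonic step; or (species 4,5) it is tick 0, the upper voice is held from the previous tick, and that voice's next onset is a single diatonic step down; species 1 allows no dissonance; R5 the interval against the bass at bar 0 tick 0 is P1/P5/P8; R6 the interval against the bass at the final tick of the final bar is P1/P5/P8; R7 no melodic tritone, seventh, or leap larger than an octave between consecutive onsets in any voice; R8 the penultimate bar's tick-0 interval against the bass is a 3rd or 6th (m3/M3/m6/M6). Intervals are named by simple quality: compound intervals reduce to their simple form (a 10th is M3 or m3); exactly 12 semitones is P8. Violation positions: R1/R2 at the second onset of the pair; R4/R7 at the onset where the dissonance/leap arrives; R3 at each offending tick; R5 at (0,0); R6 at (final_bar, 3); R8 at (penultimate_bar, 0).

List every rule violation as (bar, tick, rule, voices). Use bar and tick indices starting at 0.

bar 0: v0=F3 v1=F4 downbeat P8
bar 1: v0=G3 v1=E4 downbeat M6
bar 2: v0=A3 v1=C4 downbeat m3
bar 3: v0=G3 v1=B3 downbeat M3
bar 4: v0=E3 v1=G3 downbeat m3
bar 5: v0=F3 v1=A3 downbeat M3
bar 6: v0=D3 v1=F3 downbeat m3
bar 7: v0=E3 v1=B3 downbeat P5
bar 8: v0=F3 v1=D4 downbeat M6
bar 9: v0=E3 v1=C4 downbeat m6
bar 10: v0=F3 v1=F4 downbeat P8
  -> R2 @ bar 7 tick 0 v(0, 1): D3/F3 m3 -> E3/B3 P5 similar
  -> R7 @ bar 7 tick 0 v(1,): F3->B3 leap 6st
  -> R2 @ bar 10 tick 0 v(0, 1): E3/C4 m6 -> F3/F4 P8 similar

(7, 0, R2, (0, 1))
(7, 0, R7, (1,))
(10, 0, R2, (0, 1))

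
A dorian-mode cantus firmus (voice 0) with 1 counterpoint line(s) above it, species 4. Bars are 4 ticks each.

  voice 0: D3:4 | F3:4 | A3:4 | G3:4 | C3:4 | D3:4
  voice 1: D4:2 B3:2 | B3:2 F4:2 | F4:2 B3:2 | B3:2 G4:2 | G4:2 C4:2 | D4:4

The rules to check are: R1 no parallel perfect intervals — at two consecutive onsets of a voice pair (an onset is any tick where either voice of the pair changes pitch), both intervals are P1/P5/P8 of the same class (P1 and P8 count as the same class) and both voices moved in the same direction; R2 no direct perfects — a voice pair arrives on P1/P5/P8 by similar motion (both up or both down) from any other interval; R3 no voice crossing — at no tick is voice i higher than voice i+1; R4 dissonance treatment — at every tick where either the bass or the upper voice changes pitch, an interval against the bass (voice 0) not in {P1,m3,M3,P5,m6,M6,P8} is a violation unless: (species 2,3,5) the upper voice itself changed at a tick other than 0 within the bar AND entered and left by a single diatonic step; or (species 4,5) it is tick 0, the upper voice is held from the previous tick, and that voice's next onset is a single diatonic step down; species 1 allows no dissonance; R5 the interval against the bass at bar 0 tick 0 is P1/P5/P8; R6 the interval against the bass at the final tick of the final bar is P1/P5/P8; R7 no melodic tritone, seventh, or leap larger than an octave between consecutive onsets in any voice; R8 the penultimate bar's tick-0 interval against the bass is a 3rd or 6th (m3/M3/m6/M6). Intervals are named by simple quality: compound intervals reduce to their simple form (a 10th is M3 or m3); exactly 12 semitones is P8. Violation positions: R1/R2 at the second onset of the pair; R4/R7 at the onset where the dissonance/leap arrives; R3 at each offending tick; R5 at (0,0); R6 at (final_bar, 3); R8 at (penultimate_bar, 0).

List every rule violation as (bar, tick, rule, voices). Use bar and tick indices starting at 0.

(1, 0, R4, (0, 1))
(1, 2, R7, (1,))
(2, 2, R4, (0, 1))
(2, 2, R7, (1,))
(4, 0, R8, (0, 1))
(5, 0, R1, (0, 1))

bar 0: v0=D3 v1=D4 downbeat P8
bar 1: v0=F3 v1=B3 downbeat TT
bar 2: v0=A3 v1=F4 downbeat m6
bar 3: v0=G3 v1=B3 downbeat M3
bar 4: v0=C3 v1=G4 downbeat P5
bar 5: v0=D3 v1=D4 downbeat P8
  -> R4 @ bar 1 tick 0 v(0, 1): F3/B3 TT untreated
  -> R7 @ bar 1 tick 2 v(1,): B3->F4 leap 6st
  -> R4 @ bar 2 tick 2 v(0, 1): A3/B3 M2 untreated
  -> R7 @ bar 2 tick 2 v(1,): F4->B3 leap 6st
  -> R8 @ bar 4 tick 0 v(0, 1): penult P5 not 3rd/6th
  -> R1 @ bar 5 tick 0 v(0, 1): C3/C4 P8 -> D3/D4 P8 similar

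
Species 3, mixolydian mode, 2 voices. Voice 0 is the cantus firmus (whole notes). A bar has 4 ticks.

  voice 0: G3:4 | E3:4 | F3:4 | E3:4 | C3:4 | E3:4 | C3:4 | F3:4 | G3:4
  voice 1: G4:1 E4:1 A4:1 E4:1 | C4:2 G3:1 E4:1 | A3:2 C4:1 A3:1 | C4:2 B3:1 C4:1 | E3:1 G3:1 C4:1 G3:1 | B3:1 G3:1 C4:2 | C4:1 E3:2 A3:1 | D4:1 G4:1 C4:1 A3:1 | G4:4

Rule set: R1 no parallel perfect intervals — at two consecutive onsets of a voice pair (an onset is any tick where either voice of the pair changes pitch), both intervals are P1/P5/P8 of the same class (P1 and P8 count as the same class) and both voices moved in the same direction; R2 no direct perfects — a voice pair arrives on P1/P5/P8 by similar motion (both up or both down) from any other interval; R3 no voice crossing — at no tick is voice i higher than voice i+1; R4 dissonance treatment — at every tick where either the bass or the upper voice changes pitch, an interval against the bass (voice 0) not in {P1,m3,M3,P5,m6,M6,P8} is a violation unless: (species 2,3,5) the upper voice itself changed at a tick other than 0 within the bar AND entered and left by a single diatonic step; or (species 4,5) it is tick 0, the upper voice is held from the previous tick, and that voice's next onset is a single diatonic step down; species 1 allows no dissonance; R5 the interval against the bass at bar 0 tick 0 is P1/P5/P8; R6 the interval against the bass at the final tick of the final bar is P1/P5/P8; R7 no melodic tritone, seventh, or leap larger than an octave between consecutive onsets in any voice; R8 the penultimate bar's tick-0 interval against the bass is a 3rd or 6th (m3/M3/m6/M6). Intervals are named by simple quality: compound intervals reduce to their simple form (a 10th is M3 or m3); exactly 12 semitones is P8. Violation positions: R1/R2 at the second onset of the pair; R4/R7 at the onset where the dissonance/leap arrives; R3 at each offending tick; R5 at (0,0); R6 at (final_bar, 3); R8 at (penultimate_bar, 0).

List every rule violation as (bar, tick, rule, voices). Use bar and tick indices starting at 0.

(0, 2, R4, (0, 1))
(5, 0, R1, (0, 1))
(7, 1, R4, (0, 1))
(8, 0, R2, (0, 1))
(8, 0, R7, (1,))

bar 0: v0=G3 v1=G4 downbeat P8
bar 1: v0=E3 v1=C4 downbeat m6
bar 2: v0=F3 v1=A3 downbeat M3
bar 3: v0=E3 v1=C4 downbeat m6
bar 4: v0=C3 v1=E3 downbeat M3
bar 5: v0=E3 v1=B3 downbeat P5
bar 6: v0=C3 v1=C4 downbeat P8
bar 7: v0=F3 v1=D4 downbeat M6
bar 8: v0=G3 v1=G4 downbeat P8
  -> R4 @ bar 0 tick 2 v(0, 1): G3/A4 M2 untreated
  -> R1 @ bar 5 tick 0 v(0, 1): C3/G3 P5 -> E3/B3 P5 similar
  -> R4 @ bar 7 tick 1 v(0, 1): F3/G4 M2 untreated
  -> R2 @ bar 8 tick 0 v(0, 1): F3/A3 M3 -> G3/G4 P8 similar
  -> R7 @ bar 8 tick 0 v(1,): A3->G4 leap 10st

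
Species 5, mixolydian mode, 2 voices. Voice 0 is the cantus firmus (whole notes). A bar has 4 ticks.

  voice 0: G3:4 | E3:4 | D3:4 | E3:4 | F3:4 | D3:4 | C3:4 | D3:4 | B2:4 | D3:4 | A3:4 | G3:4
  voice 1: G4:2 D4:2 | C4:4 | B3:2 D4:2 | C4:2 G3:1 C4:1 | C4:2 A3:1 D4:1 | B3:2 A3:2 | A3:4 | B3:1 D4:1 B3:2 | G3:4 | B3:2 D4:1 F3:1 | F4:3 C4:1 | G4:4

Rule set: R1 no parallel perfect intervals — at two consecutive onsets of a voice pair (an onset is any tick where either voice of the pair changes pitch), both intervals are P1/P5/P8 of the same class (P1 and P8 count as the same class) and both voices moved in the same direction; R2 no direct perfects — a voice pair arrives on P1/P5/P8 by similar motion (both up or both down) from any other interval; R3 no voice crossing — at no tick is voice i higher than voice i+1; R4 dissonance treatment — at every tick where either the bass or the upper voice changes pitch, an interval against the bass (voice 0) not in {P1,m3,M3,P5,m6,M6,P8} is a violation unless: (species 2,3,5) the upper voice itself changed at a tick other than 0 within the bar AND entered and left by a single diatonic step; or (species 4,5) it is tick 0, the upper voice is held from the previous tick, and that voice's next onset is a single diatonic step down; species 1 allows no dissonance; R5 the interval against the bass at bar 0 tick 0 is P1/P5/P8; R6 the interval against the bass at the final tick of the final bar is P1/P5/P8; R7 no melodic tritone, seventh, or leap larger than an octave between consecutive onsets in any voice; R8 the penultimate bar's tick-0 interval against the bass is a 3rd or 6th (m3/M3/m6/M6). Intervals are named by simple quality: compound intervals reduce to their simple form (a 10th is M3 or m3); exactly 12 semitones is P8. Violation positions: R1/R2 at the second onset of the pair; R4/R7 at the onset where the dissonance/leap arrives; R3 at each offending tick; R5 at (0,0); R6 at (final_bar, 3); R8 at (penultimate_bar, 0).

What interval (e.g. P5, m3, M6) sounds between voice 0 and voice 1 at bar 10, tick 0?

m6

voice 0=A3 voice 1=F4 -> m6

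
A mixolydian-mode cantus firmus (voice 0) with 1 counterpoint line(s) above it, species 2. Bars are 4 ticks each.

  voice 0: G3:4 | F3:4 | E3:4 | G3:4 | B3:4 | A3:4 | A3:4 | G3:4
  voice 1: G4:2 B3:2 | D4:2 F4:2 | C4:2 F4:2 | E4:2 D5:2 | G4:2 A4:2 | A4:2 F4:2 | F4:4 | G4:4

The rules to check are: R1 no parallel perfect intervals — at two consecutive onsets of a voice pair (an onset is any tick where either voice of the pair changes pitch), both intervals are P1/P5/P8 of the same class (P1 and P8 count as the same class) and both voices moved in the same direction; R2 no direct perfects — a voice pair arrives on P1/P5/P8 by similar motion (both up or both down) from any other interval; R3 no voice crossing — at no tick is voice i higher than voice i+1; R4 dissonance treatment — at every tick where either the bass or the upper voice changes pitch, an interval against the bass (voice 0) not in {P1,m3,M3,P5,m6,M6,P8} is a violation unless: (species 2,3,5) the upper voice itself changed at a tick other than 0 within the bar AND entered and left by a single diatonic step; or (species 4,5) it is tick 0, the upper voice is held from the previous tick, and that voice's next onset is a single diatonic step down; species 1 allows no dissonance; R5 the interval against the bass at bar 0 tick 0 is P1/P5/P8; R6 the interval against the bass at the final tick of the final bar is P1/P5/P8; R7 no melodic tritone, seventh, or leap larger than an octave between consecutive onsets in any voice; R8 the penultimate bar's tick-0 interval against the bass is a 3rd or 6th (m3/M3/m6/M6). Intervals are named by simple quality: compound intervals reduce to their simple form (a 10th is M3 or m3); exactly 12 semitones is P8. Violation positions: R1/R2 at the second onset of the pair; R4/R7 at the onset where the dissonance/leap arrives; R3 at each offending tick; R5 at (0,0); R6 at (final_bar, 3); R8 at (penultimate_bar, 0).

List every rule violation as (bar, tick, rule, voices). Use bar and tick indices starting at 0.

(2, 2, R4, (0, 1))
(3, 2, R7, (1,))
(4, 2, R4, (0, 1))

bar 0: v0=G3 v1=G4 downbeat P8
bar 1: v0=F3 v1=D4 downbeat M6
bar 2: v0=E3 v1=C4 downbeat m6
bar 3: v0=G3 v1=E4 downbeat M6
bar 4: v0=B3 v1=G4 downbeat m6
bar 5: v0=A3 v1=A4 downbeat P8
bar 6: v0=A3 v1=F4 downbeat m6
bar 7: v0=G3 v1=G4 downbeat P8
  -> R4 @ bar 2 tick 2 v(0, 1): E3/F4 m2 untreated
  -> R7 @ bar 3 tick 2 v(1,): E4->D5 leap 10st
  -> R4 @ bar 4 tick 2 v(0, 1): B3/A4 m7 untreated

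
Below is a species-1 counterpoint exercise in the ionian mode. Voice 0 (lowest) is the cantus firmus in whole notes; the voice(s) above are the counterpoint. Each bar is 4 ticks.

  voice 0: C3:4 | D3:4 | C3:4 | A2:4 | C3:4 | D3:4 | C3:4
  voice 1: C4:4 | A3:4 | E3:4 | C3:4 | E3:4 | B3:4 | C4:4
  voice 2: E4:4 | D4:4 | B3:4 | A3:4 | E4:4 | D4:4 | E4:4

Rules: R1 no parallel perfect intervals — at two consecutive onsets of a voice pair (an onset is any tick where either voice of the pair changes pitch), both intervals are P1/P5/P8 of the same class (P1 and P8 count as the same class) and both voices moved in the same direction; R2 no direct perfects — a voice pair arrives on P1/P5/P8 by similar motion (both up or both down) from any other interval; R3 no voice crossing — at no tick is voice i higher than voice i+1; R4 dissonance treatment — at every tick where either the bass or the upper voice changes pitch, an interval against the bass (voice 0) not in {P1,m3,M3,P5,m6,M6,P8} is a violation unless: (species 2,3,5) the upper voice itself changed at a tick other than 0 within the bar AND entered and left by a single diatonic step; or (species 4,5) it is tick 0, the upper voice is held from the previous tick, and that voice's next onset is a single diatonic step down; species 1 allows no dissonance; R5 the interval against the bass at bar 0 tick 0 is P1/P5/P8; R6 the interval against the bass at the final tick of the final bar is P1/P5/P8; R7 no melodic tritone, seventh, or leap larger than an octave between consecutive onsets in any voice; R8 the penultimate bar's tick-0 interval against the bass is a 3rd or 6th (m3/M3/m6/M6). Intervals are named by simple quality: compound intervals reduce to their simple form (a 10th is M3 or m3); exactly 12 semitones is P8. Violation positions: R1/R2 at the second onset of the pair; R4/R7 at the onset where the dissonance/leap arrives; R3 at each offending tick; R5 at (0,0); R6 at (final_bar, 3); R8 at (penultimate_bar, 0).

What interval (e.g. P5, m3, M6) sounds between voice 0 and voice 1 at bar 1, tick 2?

voice 0=D3 voice 1=A3 -> P5

P5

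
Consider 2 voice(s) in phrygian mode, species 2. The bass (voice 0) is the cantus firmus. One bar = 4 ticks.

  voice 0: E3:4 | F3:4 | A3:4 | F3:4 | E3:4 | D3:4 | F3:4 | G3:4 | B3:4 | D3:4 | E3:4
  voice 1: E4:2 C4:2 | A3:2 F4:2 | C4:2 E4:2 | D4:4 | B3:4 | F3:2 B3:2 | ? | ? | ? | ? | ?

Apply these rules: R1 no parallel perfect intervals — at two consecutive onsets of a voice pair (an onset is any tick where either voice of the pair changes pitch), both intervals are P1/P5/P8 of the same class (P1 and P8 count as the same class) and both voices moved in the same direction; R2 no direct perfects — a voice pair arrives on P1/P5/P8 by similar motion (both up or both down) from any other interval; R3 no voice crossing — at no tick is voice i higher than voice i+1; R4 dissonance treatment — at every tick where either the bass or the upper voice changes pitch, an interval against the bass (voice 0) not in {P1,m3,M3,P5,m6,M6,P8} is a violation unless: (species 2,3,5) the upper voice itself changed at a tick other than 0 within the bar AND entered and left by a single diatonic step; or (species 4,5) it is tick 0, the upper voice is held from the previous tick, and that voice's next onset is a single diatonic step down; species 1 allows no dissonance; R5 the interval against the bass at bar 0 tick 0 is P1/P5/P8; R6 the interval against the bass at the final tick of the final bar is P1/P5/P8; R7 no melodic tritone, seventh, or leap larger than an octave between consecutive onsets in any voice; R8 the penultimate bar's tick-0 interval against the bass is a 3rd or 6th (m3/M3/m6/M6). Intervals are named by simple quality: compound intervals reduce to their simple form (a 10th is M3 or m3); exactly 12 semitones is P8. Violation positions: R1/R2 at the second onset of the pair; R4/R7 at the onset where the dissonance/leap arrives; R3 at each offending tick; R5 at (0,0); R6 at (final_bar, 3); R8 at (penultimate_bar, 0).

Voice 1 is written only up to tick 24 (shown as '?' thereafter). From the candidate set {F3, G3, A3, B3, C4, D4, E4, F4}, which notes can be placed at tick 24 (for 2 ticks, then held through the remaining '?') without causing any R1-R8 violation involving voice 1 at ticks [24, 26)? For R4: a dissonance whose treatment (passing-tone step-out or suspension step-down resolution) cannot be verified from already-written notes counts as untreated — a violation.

{A3, D4}

F3: violates R7
G3: violates R4
A3: legal
B3: violates R4
C4: violates R2
D4: legal
E4: violates R4
F4: violates R2,R7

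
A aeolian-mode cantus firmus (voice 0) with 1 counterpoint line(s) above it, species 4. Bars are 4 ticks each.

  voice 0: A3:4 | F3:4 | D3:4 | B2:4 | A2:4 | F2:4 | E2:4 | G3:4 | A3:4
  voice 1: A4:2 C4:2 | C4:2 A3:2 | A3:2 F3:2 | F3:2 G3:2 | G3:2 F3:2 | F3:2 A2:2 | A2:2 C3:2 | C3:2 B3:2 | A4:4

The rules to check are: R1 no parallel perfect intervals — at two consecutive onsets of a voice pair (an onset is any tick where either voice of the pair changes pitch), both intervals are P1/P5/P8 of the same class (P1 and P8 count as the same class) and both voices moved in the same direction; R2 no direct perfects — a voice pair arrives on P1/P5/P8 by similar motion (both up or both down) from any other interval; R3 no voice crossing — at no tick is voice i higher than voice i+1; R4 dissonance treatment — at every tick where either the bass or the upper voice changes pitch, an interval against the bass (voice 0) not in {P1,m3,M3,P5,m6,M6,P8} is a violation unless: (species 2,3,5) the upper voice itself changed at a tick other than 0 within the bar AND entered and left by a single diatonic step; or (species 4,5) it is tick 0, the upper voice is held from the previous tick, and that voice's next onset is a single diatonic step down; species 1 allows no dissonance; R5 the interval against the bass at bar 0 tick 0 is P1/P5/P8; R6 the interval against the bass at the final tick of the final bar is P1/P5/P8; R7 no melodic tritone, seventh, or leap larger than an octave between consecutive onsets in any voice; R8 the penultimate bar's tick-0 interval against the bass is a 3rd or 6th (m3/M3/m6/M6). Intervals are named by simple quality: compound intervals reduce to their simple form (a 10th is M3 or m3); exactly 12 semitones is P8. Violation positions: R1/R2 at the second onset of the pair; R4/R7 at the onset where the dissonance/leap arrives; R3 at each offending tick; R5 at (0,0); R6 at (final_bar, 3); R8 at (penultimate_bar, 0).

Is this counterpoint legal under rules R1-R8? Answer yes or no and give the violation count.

No (9 violations)

bar 0: v0=A3 v1=A4 (P8)
bar 1: v0=F3 v1=C4 (P5)
bar 2: v0=D3 v1=A3 (P5)
bar 3: v0=B2 v1=F3 (TT)
bar 4: v0=A2 v1=G3 (m7)
bar 5: v0=F2 v1=F3 (P8)
bar 6: v0=E2 v1=A2 (P4)
bar 7: v0=G3 v1=C3 (P5)
bar 8: v0=A3 v1=A4 (P8)
  R4 @ bar3.0: B2/F3 TT untreated
  R4 @ bar6.0: E2/A2 P4 untreated
  R3 @ bar7.0: G3 above C3
  R7 @ bar7.0: E2->G3 leap 15st
  R8 @ bar7.0: penult P5 not 3rd/6th
  R3 @ bar7.1: G3 above C3
  R7 @ bar7.2: C3->B3 leap 11st
  R2 @ bar8.0: G3/B3 M3 -> A3/A4 P8 similar
  R7 @ bar8.0: B3->A4 leap 10st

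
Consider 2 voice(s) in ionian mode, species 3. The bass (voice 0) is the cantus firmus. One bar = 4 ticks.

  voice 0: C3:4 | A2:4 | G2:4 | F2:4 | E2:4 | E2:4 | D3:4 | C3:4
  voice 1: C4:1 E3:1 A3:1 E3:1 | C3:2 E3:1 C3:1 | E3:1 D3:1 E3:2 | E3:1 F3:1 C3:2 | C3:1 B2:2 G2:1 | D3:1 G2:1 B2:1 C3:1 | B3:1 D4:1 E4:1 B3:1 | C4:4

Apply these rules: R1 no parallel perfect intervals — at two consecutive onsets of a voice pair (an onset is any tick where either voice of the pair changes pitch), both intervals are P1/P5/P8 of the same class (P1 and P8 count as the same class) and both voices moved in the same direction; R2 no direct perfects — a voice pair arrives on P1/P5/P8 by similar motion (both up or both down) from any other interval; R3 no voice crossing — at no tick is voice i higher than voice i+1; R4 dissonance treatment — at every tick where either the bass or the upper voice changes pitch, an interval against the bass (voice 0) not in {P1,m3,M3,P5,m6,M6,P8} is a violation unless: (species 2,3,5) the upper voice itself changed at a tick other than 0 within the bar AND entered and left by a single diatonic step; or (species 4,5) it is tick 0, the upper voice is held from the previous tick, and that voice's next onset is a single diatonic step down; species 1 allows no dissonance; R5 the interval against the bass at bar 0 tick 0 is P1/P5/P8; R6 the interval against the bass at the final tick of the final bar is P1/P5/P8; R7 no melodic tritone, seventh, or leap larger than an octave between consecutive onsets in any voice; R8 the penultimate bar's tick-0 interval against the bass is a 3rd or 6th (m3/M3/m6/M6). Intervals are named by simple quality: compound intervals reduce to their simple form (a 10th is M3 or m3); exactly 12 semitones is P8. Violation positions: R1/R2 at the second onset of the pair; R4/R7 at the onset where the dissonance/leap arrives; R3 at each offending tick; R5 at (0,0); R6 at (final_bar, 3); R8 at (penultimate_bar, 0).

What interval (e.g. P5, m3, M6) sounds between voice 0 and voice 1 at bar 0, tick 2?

voice 0=C3 voice 1=A3 -> M6

M6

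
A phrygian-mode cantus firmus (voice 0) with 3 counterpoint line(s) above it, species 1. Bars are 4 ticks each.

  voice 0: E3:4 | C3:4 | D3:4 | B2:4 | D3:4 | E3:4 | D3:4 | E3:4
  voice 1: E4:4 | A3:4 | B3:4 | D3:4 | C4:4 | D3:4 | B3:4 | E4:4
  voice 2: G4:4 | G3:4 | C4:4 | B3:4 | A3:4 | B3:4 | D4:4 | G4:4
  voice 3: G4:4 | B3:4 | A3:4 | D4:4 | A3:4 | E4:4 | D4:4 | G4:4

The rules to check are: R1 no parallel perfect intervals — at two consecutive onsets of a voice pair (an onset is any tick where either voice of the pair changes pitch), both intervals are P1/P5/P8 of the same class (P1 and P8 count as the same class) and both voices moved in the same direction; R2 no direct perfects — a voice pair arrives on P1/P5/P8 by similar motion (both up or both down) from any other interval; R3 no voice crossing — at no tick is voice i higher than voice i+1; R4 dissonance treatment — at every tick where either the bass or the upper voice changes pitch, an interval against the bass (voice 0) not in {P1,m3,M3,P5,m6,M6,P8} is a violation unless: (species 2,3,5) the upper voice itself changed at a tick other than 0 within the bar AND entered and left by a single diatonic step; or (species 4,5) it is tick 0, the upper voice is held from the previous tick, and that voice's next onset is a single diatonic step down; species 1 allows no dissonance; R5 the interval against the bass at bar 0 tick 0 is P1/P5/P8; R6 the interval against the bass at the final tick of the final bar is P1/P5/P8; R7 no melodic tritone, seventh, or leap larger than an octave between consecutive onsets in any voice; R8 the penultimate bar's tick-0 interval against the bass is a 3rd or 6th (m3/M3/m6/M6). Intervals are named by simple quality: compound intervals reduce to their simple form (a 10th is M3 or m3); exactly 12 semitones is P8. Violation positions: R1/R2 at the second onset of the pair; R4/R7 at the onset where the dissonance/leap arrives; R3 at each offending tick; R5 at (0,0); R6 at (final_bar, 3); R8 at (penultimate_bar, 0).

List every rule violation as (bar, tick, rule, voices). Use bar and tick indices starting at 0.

(0, 0, R5, (0, 2))
(0, 0, R5, (0, 3))
(1, 0, R2, (0, 2))
(1, 0, R3, (1, 2))
(1, 0, R4, (0, 3))
(1, 1, R3, (1, 2))
(1, 2, R3, (1, 2))
(1, 3, R3, (1, 2))
(2, 0, R3, (2, 3))
(2, 0, R4, (0, 2))
(2, 1, R3, (2, 3))
(2, 2, R3, (2, 3))
(2, 3, R3, (2, 3))
(3, 0, R2, (0, 2))
(4, 0, R2, (2, 3))
(4, 0, R3, (1, 2))
(4, 0, R4, (0, 1))
(4, 0, R7, (1,))
(4, 1, R3, (1, 2))
(4, 2, R3, (1, 2))
(4, 3, R3, (1, 2))
(5, 0, R1, (0, 2))
(5, 0, R2, (0, 3))
(5, 0, R3, (0, 1))
(5, 0, R4, (0, 1))
(5, 0, R7, (1,))
(5, 1, R3, (0, 1))
(5, 2, R3, (0, 1))
(5, 3, R3, (0, 1))
(6, 0, R1, (0, 3))
(6, 0, R8, (0, 2))
(6, 0, R8, (0, 3))
(7, 0, R1, (2, 3))
(7, 0, R2, (0, 1))
(7, 3, R6, (0, 2))
(7, 3, R6, (0, 3))

bar 0: v0=E3 v1=E4 v2=G4 v3=G4 downbeat m3
bar 1: v0=C3 v1=A3 v2=G3 v3=B3 downbeat M7
bar 2: v0=D3 v1=B3 v2=C4 v3=A3 downbeat P5
bar 3: v0=B2 v1=D3 v2=B3 v3=D4 downbeat m3
bar 4: v0=D3 v1=C4 v2=A3 v3=A3 downbeat P5
bar 5: v0=E3 v1=D3 v2=B3 v3=E4 downbeat P8
bar 6: v0=D3 v1=B3 v2=D4 v3=D4 downbeat P8
bar 7: v0=E3 v1=E4 v2=G4 v3=G4 downbeat m3
  -> R5 @ bar 0 tick 0 v(0, 2): opens on m3
  -> R5 @ bar 0 tick 0 v(0, 3): opens on m3
  -> R2 @ bar 1 tick 0 v(0, 2): E3/G4 m3 -> C3/G3 P5 similar
  -> R3 @ bar 1 tick 0 v(1, 2): A3 above G3
  -> R4 @ bar 1 tick 0 v(0, 3): C3/B3 M7 untreated
  -> R3 @ bar 1 tick 1 v(1, 2): A3 above G3
  -> R3 @ bar 1 tick 2 v(1, 2): A3 above G3
  -> R3 @ bar 1 tick 3 v(1, 2): A3 above G3
  -> R3 @ bar 2 tick 0 v(2, 3): C4 above A3
  -> R4 @ bar 2 tick 0 v(0, 2): D3/C4 m7 untreated
  -> R3 @ bar 2 tick 1 v(2, 3): C4 above A3
  -> R3 @ bar 2 tick 2 v(2, 3): C4 above A3
  -> R3 @ bar 2 tick 3 v(2, 3): C4 above A3
  -> R2 @ bar 3 tick 0 v(0, 2): D3/C4 m7 -> B2/B3 P8 similar
  -> R2 @ bar 4 tick 0 v(2, 3): B3/D4 m3 -> A3/A3 P1 similar
  -> R3 @ bar 4 tick 0 v(1, 2): C4 above A3
  -> R4 @ bar 4 tick 0 v(0, 1): D3/C4 m7 untreated
  -> R7 @ bar 4 tick 0 v(1,): D3->C4 leap 10st
  -> R3 @ bar 4 tick 1 v(1, 2): C4 above A3
  -> R3 @ bar 4 tick 2 v(1, 2): C4 above A3
  -> R3 @ bar 4 tick 3 v(1, 2): C4 above A3
  -> R1 @ bar 5 tick 0 v(0, 2): D3/A3 P5 -> E3/B3 P5 similar
  -> R2 @ bar 5 tick 0 v(0, 3): D3/A3 P5 -> E3/E4 P8 similar
  -> R3 @ bar 5 tick 0 v(0, 1): E3 above D3
  -> R4 @ bar 5 tick 0 v(0, 1): E3/D3 M2 untreated
  -> R7 @ bar 5 tick 0 v(1,): C4->D3 leap 10st
  -> R3 @ bar 5 tick 1 v(0, 1): E3 above D3
  -> R3 @ bar 5 tick 2 v(0, 1): E3 above D3
  -> R3 @ bar 5 tick 3 v(0, 1): E3 above D3
  -> R1 @ bar 6 tick 0 v(0, 3): E3/E4 P8 -> D3/D4 P8 similar
  -> R8 @ bar 6 tick 0 v(0, 2): penult P8 not 3rd/6th
  -> R8 @ bar 6 tick 0 v(0, 3): penult P8 not 3rd/6th
  -> R1 @ bar 7 tick 0 v(2, 3): D4/D4 P1 -> G4/G4 P1 similar
  -> R2 @ bar 7 tick 0 v(0, 1): D3/B3 M6 -> E3/E4 P8 similar
  -> R6 @ bar 7 tick 3 v(0, 2): closes on m3
  -> R6 @ bar 7 tick 3 v(0, 3): closes on m3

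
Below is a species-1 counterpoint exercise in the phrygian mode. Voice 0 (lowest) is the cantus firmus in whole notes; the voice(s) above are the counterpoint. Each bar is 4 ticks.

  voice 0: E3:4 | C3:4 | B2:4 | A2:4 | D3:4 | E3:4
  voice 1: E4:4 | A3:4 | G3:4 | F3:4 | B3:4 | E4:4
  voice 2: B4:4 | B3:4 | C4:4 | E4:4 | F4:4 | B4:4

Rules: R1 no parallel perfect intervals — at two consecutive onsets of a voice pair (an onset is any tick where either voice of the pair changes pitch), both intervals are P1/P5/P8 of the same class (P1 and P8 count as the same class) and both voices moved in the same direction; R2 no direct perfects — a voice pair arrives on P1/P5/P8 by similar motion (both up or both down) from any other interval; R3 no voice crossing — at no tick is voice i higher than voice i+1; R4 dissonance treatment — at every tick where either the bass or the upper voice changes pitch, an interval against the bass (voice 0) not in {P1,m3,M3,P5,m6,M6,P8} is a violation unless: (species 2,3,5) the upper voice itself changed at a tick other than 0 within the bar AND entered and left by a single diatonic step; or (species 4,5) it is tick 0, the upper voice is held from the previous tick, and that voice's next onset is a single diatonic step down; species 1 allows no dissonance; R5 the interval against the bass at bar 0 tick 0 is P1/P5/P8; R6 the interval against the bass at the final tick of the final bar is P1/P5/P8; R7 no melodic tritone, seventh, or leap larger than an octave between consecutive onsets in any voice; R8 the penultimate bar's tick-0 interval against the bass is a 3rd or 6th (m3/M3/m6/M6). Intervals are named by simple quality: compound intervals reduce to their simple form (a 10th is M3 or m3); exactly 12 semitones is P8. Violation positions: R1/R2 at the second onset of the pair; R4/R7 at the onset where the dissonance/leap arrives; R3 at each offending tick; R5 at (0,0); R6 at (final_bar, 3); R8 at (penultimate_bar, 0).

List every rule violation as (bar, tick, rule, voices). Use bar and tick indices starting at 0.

(1, 0, R4, (0, 2))
(2, 0, R4, (0, 2))
(4, 0, R7, (1,))
(5, 0, R2, (0, 1))
(5, 0, R2, (0, 2))
(5, 0, R2, (1, 2))
(5, 0, R7, (2,))

bar 0: v0=E3 v1=E4 v2=B4 downbeat P5
bar 1: v0=C3 v1=A3 v2=B3 downbeat M7
bar 2: v0=B2 v1=G3 v2=C4 downbeat m2
bar 3: v0=A2 v1=F3 v2=E4 downbeat P5
bar 4: v0=D3 v1=B3 v2=F4 downbeat m3
bar 5: v0=E3 v1=E4 v2=B4 downbeat P5
  -> R4 @ bar 1 tick 0 v(0, 2): C3/B3 M7 untreated
  -> R4 @ bar 2 tick 0 v(0, 2): B2/C4 m2 untreated
  -> R7 @ bar 4 tick 0 v(1,): F3->B3 leap 6st
  -> R2 @ bar 5 tick 0 v(0, 1): D3/B3 M6 -> E3/E4 P8 similar
  -> R2 @ bar 5 tick 0 v(0, 2): D3/F4 m3 -> E3/B4 P5 similar
  -> R2 @ bar 5 tick 0 v(1, 2): B3/F4 TT -> E4/B4 P5 similar
  -> R7 @ bar 5 tick 0 v(2,): F4->B4 leap 6st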